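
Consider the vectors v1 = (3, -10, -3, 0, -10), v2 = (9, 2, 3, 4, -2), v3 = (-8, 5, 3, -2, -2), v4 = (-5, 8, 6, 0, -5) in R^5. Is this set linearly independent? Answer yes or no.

yes

Form the matrix with these vectors as rows and row reduce.
R2 ← R2 − (3)·R1: [0, 32, 12, 4, 28]
R3 ← R3 + (8/3)·R1: [0, -65/3, -5, -2, -86/3]
R4 ← R4 + (5/3)·R1: [0, -26/3, 1, 0, -65/3]
R3 ← R3 + (65/96)·R2: [0, 0, 25/8, 17/24, -233/24]
R4 ← R4 + (13/48)·R2: [0, 0, 17/4, 13/12, -169/12]
R4 ← R4 − (34/25)·R3: [0, 0, 0, 3/25, -22/25]
4 nonzero rows, so the 4 vectors span a space of dimension 4.
Since 4 = 4, the vectors are linearly independent.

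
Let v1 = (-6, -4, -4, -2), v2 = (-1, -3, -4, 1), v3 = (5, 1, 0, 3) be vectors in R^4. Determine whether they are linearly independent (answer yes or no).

Form the matrix with these vectors as rows and row reduce.
R2 ← R2 − (1/6)·R1: [0, -7/3, -10/3, 4/3]
R3 ← R3 + (5/6)·R1: [0, -7/3, -10/3, 4/3]
R3 ← R3 − R2: [0, 0, 0, 0]
2 nonzero rows, so the 3 vectors span a space of dimension 2.
Since 2 < 3, the vectors are linearly dependent.

no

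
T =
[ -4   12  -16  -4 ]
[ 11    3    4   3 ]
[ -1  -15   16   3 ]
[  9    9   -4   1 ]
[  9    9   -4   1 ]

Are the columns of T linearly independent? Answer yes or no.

Row reduce T to echelon form.
R2 ← R2 + (11/4)·R1: [0, 36, -40, -8]
R3 ← R3 − (1/4)·R1: [0, -18, 20, 4]
R4 ← R4 + (9/4)·R1: [0, 36, -40, -8]
R5 ← R5 + (9/4)·R1: [0, 36, -40, -8]
R3 ← R3 + (1/2)·R2: [0, 0, 0, 0]
R4 ← R4 − R2: [0, 0, 0, 0]
R5 ← R5 − R2: [0, 0, 0, 0]
2 pivots among 4 columns.
Only 2 < 4 pivot columns, so the columns are linearly dependent.

no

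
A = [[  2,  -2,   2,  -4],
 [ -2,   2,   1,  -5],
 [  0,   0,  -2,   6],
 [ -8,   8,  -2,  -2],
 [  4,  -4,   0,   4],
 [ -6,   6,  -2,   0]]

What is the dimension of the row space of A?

Row reduce to echelon form.
R2 ← R2 + R1: [0, 0, 3, -9]
R4 ← R4 + (4)·R1: [0, 0, 6, -18]
R5 ← R5 − (2)·R1: [0, 0, -4, 12]
R6 ← R6 + (3)·R1: [0, 0, 4, -12]
R3 ← R3 + (2/3)·R2: [0, 0, 0, 0]
R4 ← R4 − (2)·R2: [0, 0, 0, 0]
R5 ← R5 + (4/3)·R2: [0, 0, 0, 0]
R6 ← R6 − (4/3)·R2: [0, 0, 0, 0]
Echelon form has 2 nonzero rows, so rank(A) = 2.
The row space has dimension equal to the rank: 2.

2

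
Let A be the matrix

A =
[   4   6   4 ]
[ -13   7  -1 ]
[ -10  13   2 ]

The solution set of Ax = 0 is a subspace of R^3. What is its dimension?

0

Row reduce to echelon form.
R2 ← R2 + (13/4)·R1: [0, 53/2, 12]
R3 ← R3 + (5/2)·R1: [0, 28, 12]
R3 ← R3 − (56/53)·R2: [0, 0, -36/53]
3 nonzero rows, so rank(A) = 3.
A has 3 columns; by rank–nullity, nullity = 3 − 3 = 0.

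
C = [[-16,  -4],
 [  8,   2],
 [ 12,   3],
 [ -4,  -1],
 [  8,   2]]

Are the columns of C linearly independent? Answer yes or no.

no

Row reduce C to echelon form.
R2 ← R2 + (1/2)·R1: [0, 0]
R3 ← R3 + (3/4)·R1: [0, 0]
R4 ← R4 − (1/4)·R1: [0, 0]
R5 ← R5 + (1/2)·R1: [0, 0]
1 pivot among 2 columns.
Only 1 < 2 pivot columns, so the columns are linearly dependent.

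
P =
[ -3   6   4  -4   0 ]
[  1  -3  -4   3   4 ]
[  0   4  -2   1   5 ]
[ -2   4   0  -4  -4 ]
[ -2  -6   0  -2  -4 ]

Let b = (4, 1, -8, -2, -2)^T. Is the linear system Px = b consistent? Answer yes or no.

no

Row reduce the augmented matrix [P | b].
R2 ← R2 + (1/3)·R1: [0, -1, -8/3, 5/3, 4, 7/3]
R4 ← R4 − (2/3)·R1: [0, 0, -8/3, -4/3, -4, -14/3]
R5 ← R5 − (2/3)·R1: [0, -10, -8/3, 2/3, -4, -14/3]
R3 ← R3 + (4)·R2: [0, 0, -38/3, 23/3, 21, 4/3]
R5 ← R5 − (10)·R2: [0, 0, 24, -16, -44, -28]
R4 ← R4 − (4/19)·R3: [0, 0, 0, -56/19, -160/19, -94/19]
R5 ← R5 + (36/19)·R3: [0, 0, 0, -28/19, -80/19, -484/19]
R5 ← R5 − (1/2)·R4: [0, 0, 0, 0, 0, -23]
The echelon form has 5 nonzero rows; the last pivot sits in the augmented column, so rank(P) = 4 but rank([P|b]) = 5.
Since the ranks differ, the system is inconsistent.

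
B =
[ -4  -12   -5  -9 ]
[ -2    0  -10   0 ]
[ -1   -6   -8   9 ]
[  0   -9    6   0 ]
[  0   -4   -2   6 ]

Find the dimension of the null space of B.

1

Row reduce to echelon form.
R2 ← R2 − (1/2)·R1: [0, 6, -15/2, 9/2]
R3 ← R3 − (1/4)·R1: [0, -3, -27/4, 45/4]
R3 ← R3 + (1/2)·R2: [0, 0, -21/2, 27/2]
R4 ← R4 + (3/2)·R2: [0, 0, -21/4, 27/4]
R5 ← R5 + (2/3)·R2: [0, 0, -7, 9]
R4 ← R4 − (1/2)·R3: [0, 0, 0, 0]
R5 ← R5 − (2/3)·R3: [0, 0, 0, 0]
3 nonzero rows, so rank(B) = 3.
B has 4 columns; by rank–nullity, nullity = 4 − 3 = 1.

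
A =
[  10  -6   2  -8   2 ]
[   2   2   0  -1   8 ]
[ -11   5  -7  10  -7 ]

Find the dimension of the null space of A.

2

Row reduce to echelon form.
R2 ← R2 − (1/5)·R1: [0, 16/5, -2/5, 3/5, 38/5]
R3 ← R3 + (11/10)·R1: [0, -8/5, -24/5, 6/5, -24/5]
R3 ← R3 + (1/2)·R2: [0, 0, -5, 3/2, -1]
3 nonzero rows, so rank(A) = 3.
A has 5 columns; by rank–nullity, nullity = 5 − 3 = 2.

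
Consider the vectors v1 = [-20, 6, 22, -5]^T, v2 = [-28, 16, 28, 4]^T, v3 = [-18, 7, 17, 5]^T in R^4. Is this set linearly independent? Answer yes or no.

yes

Form the matrix with these vectors as rows and row reduce.
R2 ← R2 − (7/5)·R1: [0, 38/5, -14/5, 11]
R3 ← R3 − (9/10)·R1: [0, 8/5, -14/5, 19/2]
R3 ← R3 − (4/19)·R2: [0, 0, -42/19, 273/38]
3 nonzero rows, so the 3 vectors span a space of dimension 3.
Since 3 = 3, the vectors are linearly independent.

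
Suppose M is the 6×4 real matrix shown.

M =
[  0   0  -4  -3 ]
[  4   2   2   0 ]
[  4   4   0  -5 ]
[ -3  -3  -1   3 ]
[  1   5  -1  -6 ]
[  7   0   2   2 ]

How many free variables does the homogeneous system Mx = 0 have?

0

Row reduce to echelon form.
Swap R1 ↔ R2
R3 ← R3 − R1: [0, 2, -2, -5]
R4 ← R4 + (3/4)·R1: [0, -3/2, 1/2, 3]
R5 ← R5 − (1/4)·R1: [0, 9/2, -3/2, -6]
R6 ← R6 − (7/4)·R1: [0, -7/2, -3/2, 2]
Swap R2 ↔ R3
R4 ← R4 + (3/4)·R2: [0, 0, -1, -3/4]
R5 ← R5 − (9/4)·R2: [0, 0, 3, 21/4]
R6 ← R6 + (7/4)·R2: [0, 0, -5, -27/4]
R4 ← R4 − (1/4)·R3: [0, 0, 0, 0]
R5 ← R5 + (3/4)·R3: [0, 0, 0, 3]
R6 ← R6 − (5/4)·R3: [0, 0, 0, -3]
Swap R4 ↔ R5
R6 ← R6 + R4: [0, 0, 0, 0]
4 nonzero rows, so rank(M) = 4.
M has 4 columns; by rank–nullity, nullity = 4 − 4 = 0.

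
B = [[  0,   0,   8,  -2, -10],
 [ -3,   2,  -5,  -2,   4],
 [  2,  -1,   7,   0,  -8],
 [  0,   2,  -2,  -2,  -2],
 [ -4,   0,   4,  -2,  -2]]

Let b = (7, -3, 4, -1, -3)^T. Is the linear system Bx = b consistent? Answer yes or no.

Row reduce the augmented matrix [B | b].
Swap R1 ↔ R2
R3 ← R3 + (2/3)·R1: [0, 1/3, 11/3, -4/3, -16/3, 2]
R5 ← R5 − (4/3)·R1: [0, -8/3, 32/3, 2/3, -22/3, 1]
Swap R2 ↔ R3
R4 ← R4 − (6)·R2: [0, 0, -24, 6, 30, -13]
R5 ← R5 + (8)·R2: [0, 0, 40, -10, -50, 17]
R4 ← R4 + (3)·R3: [0, 0, 0, 0, 0, 8]
R5 ← R5 − (5)·R3: [0, 0, 0, 0, 0, -18]
R5 ← R5 + (9/4)·R4: [0, 0, 0, 0, 0, 0]
The echelon form has 4 nonzero rows; the last pivot sits in the augmented column, so rank(B) = 3 but rank([B|b]) = 4.
Since the ranks differ, the system is inconsistent.

no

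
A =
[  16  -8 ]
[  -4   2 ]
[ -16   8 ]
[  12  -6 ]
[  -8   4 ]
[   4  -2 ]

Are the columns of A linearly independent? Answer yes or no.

no

Row reduce A to echelon form.
R2 ← R2 + (1/4)·R1: [0, 0]
R3 ← R3 + R1: [0, 0]
R4 ← R4 − (3/4)·R1: [0, 0]
R5 ← R5 + (1/2)·R1: [0, 0]
R6 ← R6 − (1/4)·R1: [0, 0]
1 pivot among 2 columns.
Only 1 < 2 pivot columns, so the columns are linearly dependent.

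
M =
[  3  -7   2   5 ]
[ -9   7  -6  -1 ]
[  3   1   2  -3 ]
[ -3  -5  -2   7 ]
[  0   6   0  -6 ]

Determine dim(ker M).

2

Row reduce to echelon form.
R2 ← R2 + (3)·R1: [0, -14, 0, 14]
R3 ← R3 − R1: [0, 8, 0, -8]
R4 ← R4 + R1: [0, -12, 0, 12]
R3 ← R3 + (4/7)·R2: [0, 0, 0, 0]
R4 ← R4 − (6/7)·R2: [0, 0, 0, 0]
R5 ← R5 + (3/7)·R2: [0, 0, 0, 0]
2 nonzero rows, so rank(M) = 2.
M has 4 columns; by rank–nullity, nullity = 4 − 2 = 2.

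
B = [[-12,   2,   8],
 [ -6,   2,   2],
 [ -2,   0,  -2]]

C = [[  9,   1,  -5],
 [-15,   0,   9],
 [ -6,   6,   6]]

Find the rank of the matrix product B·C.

2

First compute BC:
[[-186,  36, 126],
 [-96,   6,  60],
 [ -6, -14,  -2]]
Now row reduce the product.
R2 ← R2 − (16/31)·R1: [0, -390/31, -156/31]
R3 ← R3 − (1/31)·R1: [0, -470/31, -188/31]
R3 ← R3 − (47/39)·R2: [0, 0, 0]
2 nonzero rows, so rank(BC) = 2.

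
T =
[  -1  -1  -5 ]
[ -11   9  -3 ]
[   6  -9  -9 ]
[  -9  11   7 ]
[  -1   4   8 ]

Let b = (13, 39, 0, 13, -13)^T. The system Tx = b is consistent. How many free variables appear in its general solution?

Row reduce the augmented matrix [T | b].
R2 ← R2 − (11)·R1: [0, 20, 52, -104]
R3 ← R3 + (6)·R1: [0, -15, -39, 78]
R4 ← R4 − (9)·R1: [0, 20, 52, -104]
R5 ← R5 − R1: [0, 5, 13, -26]
R3 ← R3 + (3/4)·R2: [0, 0, 0, 0]
R4 ← R4 − R2: [0, 0, 0, 0]
R5 ← R5 − (1/4)·R2: [0, 0, 0, 0]
The echelon form has 2 nonzero rows, and every pivot lies in the first 3 columns, so rank(T) = rank([T|b]) = 2.
The system is consistent.
Free variables = (unknowns) − (rank) = 3 − 2 = 1.

1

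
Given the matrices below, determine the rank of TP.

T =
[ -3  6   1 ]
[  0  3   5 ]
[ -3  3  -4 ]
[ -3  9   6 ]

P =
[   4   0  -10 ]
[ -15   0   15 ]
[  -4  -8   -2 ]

First compute TP:
[[-106,  -8, 118],
 [-65, -40,  35],
 [-41,  32,  83],
 [-171, -48, 153]]
Now row reduce the product.
R2 ← R2 − (65/106)·R1: [0, -1860/53, -1980/53]
R3 ← R3 − (41/106)·R1: [0, 1860/53, 1980/53]
R4 ← R4 − (171/106)·R1: [0, -1860/53, -1980/53]
R3 ← R3 + R2: [0, 0, 0]
R4 ← R4 − R2: [0, 0, 0]
2 nonzero rows, so rank(TP) = 2.

2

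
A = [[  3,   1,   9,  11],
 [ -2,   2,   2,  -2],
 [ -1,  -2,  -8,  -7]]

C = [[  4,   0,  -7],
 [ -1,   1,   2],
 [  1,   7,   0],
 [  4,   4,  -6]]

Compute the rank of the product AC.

2

First compute AC:
[[ 64, 108, -85],
 [-16,   8,  30],
 [-38, -86,  45]]
Now row reduce the product.
R2 ← R2 + (1/4)·R1: [0, 35, 35/4]
R3 ← R3 + (19/32)·R1: [0, -175/8, -175/32]
R3 ← R3 + (5/8)·R2: [0, 0, 0]
2 nonzero rows, so rank(AC) = 2.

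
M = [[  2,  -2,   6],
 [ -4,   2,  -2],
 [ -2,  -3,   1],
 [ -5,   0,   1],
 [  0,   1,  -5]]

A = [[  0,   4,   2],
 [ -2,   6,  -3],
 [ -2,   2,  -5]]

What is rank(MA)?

First compute MA:
[[ -8,   8, -20],
 [  0,  -8,  -4],
 [  4, -24,   0],
 [ -2, -18, -15],
 [  8,  -4,  22]]
Now row reduce the product.
R3 ← R3 + (1/2)·R1: [0, -20, -10]
R4 ← R4 − (1/4)·R1: [0, -20, -10]
R5 ← R5 + R1: [0, 4, 2]
R3 ← R3 − (5/2)·R2: [0, 0, 0]
R4 ← R4 − (5/2)·R2: [0, 0, 0]
R5 ← R5 + (1/2)·R2: [0, 0, 0]
2 nonzero rows, so rank(MA) = 2.

2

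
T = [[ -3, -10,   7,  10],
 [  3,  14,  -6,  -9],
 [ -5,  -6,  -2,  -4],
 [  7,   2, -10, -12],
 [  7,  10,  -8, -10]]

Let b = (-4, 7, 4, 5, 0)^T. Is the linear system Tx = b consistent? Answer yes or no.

no

Row reduce the augmented matrix [T | b].
R2 ← R2 + R1: [0, 4, 1, 1, 3]
R3 ← R3 − (5/3)·R1: [0, 32/3, -41/3, -62/3, 32/3]
R4 ← R4 + (7/3)·R1: [0, -64/3, 19/3, 34/3, -13/3]
R5 ← R5 + (7/3)·R1: [0, -40/3, 25/3, 40/3, -28/3]
R3 ← R3 − (8/3)·R2: [0, 0, -49/3, -70/3, 8/3]
R4 ← R4 + (16/3)·R2: [0, 0, 35/3, 50/3, 35/3]
R5 ← R5 + (10/3)·R2: [0, 0, 35/3, 50/3, 2/3]
R4 ← R4 + (5/7)·R3: [0, 0, 0, 0, 95/7]
R5 ← R5 + (5/7)·R3: [0, 0, 0, 0, 18/7]
R5 ← R5 − (18/95)·R4: [0, 0, 0, 0, 0]
The echelon form has 4 nonzero rows; the last pivot sits in the augmented column, so rank(T) = 3 but rank([T|b]) = 4.
Since the ranks differ, the system is inconsistent.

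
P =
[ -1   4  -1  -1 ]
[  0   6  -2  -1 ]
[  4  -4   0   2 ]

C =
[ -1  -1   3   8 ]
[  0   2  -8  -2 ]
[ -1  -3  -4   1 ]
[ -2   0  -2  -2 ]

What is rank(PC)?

First compute PC:
[[  4,  12, -29, -15],
 [  4,  18, -38, -12],
 [ -8, -12,  40,  36]]
Now row reduce the product.
R2 ← R2 − R1: [0, 6, -9, 3]
R3 ← R3 + (2)·R1: [0, 12, -18, 6]
R3 ← R3 − (2)·R2: [0, 0, 0, 0]
2 nonzero rows, so rank(PC) = 2.

2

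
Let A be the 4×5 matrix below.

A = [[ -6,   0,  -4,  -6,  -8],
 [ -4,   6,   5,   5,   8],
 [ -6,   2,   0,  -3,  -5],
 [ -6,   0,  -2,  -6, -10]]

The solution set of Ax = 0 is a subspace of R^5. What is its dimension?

2

Row reduce to echelon form.
R2 ← R2 − (2/3)·R1: [0, 6, 23/3, 9, 40/3]
R3 ← R3 − R1: [0, 2, 4, 3, 3]
R4 ← R4 − R1: [0, 0, 2, 0, -2]
R3 ← R3 − (1/3)·R2: [0, 0, 13/9, 0, -13/9]
R4 ← R4 − (18/13)·R3: [0, 0, 0, 0, 0]
3 nonzero rows, so rank(A) = 3.
A has 5 columns; by rank–nullity, nullity = 5 − 3 = 2.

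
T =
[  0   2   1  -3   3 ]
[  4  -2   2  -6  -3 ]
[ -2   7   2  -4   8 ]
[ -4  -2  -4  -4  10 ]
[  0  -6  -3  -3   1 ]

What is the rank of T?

Row reduce to echelon form.
Swap R1 ↔ R2
R3 ← R3 + (1/2)·R1: [0, 6, 3, -7, 13/2]
R4 ← R4 + R1: [0, -4, -2, -10, 7]
R3 ← R3 − (3)·R2: [0, 0, 0, 2, -5/2]
R4 ← R4 + (2)·R2: [0, 0, 0, -16, 13]
R5 ← R5 + (3)·R2: [0, 0, 0, -12, 10]
R4 ← R4 + (8)·R3: [0, 0, 0, 0, -7]
R5 ← R5 + (6)·R3: [0, 0, 0, 0, -5]
R5 ← R5 − (5/7)·R4: [0, 0, 0, 0, 0]
Echelon form has 4 nonzero rows, so rank(T) = 4.

4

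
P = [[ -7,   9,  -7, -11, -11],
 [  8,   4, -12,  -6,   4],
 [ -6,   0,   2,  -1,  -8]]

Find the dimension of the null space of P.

Row reduce to echelon form.
R2 ← R2 + (8/7)·R1: [0, 100/7, -20, -130/7, -60/7]
R3 ← R3 − (6/7)·R1: [0, -54/7, 8, 59/7, 10/7]
R3 ← R3 + (27/50)·R2: [0, 0, -14/5, -8/5, -16/5]
3 nonzero rows, so rank(P) = 3.
P has 5 columns; by rank–nullity, nullity = 5 − 3 = 2.

2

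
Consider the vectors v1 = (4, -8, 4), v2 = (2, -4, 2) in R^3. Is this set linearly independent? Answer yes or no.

Form the matrix with these vectors as rows and row reduce.
R2 ← R2 − (1/2)·R1: [0, 0, 0]
1 nonzero row, so the 2 vectors span a space of dimension 1.
Since 1 < 2, the vectors are linearly dependent.

no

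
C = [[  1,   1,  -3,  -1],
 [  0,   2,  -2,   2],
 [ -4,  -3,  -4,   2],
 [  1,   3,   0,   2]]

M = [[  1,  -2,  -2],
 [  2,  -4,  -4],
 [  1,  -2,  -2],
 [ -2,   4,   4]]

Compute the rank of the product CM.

1

First compute CM:
[[  2,  -4,  -4],
 [ -2,   4,   4],
 [-18,  36,  36],
 [  3,  -6,  -6]]
Now row reduce the product.
R2 ← R2 + R1: [0, 0, 0]
R3 ← R3 + (9)·R1: [0, 0, 0]
R4 ← R4 − (3/2)·R1: [0, 0, 0]
1 nonzero row, so rank(CM) = 1.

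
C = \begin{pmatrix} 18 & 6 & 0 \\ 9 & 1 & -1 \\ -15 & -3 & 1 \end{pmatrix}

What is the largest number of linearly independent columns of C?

2

Row reduce to echelon form.
R2 ← R2 − (1/2)·R1: [0, -2, -1]
R3 ← R3 + (5/6)·R1: [0, 2, 1]
R3 ← R3 + R2: [0, 0, 0]
Echelon form has 2 nonzero rows, so rank(C) = 2.
The rank gives the maximum number of linearly independent columns: 2.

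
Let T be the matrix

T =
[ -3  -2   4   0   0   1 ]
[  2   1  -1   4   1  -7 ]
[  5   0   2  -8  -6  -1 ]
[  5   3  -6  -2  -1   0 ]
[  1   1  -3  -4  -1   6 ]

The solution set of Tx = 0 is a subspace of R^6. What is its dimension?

Row reduce to echelon form.
R2 ← R2 + (2/3)·R1: [0, -1/3, 5/3, 4, 1, -19/3]
R3 ← R3 + (5/3)·R1: [0, -10/3, 26/3, -8, -6, 2/3]
R4 ← R4 + (5/3)·R1: [0, -1/3, 2/3, -2, -1, 5/3]
R5 ← R5 + (1/3)·R1: [0, 1/3, -5/3, -4, -1, 19/3]
R3 ← R3 − (10)·R2: [0, 0, -8, -48, -16, 64]
R4 ← R4 − R2: [0, 0, -1, -6, -2, 8]
R5 ← R5 + R2: [0, 0, 0, 0, 0, 0]
R4 ← R4 − (1/8)·R3: [0, 0, 0, 0, 0, 0]
3 nonzero rows, so rank(T) = 3.
T has 6 columns; by rank–nullity, nullity = 6 − 3 = 3.

3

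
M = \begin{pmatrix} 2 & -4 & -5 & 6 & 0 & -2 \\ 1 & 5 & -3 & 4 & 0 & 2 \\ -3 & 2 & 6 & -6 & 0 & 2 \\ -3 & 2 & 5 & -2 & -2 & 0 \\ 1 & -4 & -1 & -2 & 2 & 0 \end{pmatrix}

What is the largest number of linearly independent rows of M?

Row reduce to echelon form.
R2 ← R2 − (1/2)·R1: [0, 7, -1/2, 1, 0, 3]
R3 ← R3 + (3/2)·R1: [0, -4, -3/2, 3, 0, -1]
R4 ← R4 + (3/2)·R1: [0, -4, -5/2, 7, -2, -3]
R5 ← R5 − (1/2)·R1: [0, -2, 3/2, -5, 2, 1]
R3 ← R3 + (4/7)·R2: [0, 0, -25/14, 25/7, 0, 5/7]
R4 ← R4 + (4/7)·R2: [0, 0, -39/14, 53/7, -2, -9/7]
R5 ← R5 + (2/7)·R2: [0, 0, 19/14, -33/7, 2, 13/7]
R4 ← R4 − (39/25)·R3: [0, 0, 0, 2, -2, -12/5]
R5 ← R5 + (19/25)·R3: [0, 0, 0, -2, 2, 12/5]
R5 ← R5 + R4: [0, 0, 0, 0, 0, 0]
Echelon form has 4 nonzero rows, so rank(M) = 4.
The rank gives the maximum number of linearly independent rows: 4.

4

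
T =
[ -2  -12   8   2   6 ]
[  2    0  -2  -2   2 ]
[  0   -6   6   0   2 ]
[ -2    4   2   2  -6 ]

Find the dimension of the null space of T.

Row reduce to echelon form.
R2 ← R2 + R1: [0, -12, 6, 0, 8]
R4 ← R4 − R1: [0, 16, -6, 0, -12]
R3 ← R3 − (1/2)·R2: [0, 0, 3, 0, -2]
R4 ← R4 + (4/3)·R2: [0, 0, 2, 0, -4/3]
R4 ← R4 − (2/3)·R3: [0, 0, 0, 0, 0]
3 nonzero rows, so rank(T) = 3.
T has 5 columns; by rank–nullity, nullity = 5 − 3 = 2.

2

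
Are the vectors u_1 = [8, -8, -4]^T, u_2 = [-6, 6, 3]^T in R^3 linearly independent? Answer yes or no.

Form the matrix with these vectors as rows and row reduce.
R2 ← R2 + (3/4)·R1: [0, 0, 0]
1 nonzero row, so the 2 vectors span a space of dimension 1.
Since 1 < 2, the vectors are linearly dependent.

no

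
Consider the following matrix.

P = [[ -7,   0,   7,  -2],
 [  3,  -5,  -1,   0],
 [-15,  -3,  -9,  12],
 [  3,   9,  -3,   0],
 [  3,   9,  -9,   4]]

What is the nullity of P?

Row reduce to echelon form.
R2 ← R2 + (3/7)·R1: [0, -5, 2, -6/7]
R3 ← R3 − (15/7)·R1: [0, -3, -24, 114/7]
R4 ← R4 + (3/7)·R1: [0, 9, 0, -6/7]
R5 ← R5 + (3/7)·R1: [0, 9, -6, 22/7]
R3 ← R3 − (3/5)·R2: [0, 0, -126/5, 84/5]
R4 ← R4 + (9/5)·R2: [0, 0, 18/5, -12/5]
R5 ← R5 + (9/5)·R2: [0, 0, -12/5, 8/5]
R4 ← R4 + (1/7)·R3: [0, 0, 0, 0]
R5 ← R5 − (2/21)·R3: [0, 0, 0, 0]
3 nonzero rows, so rank(P) = 3.
P has 4 columns; by rank–nullity, nullity = 4 − 3 = 1.

1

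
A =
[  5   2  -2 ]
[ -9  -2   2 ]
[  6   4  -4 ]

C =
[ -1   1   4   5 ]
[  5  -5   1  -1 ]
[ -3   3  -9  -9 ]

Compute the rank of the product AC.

First compute AC:
[[ 11, -11,  40,  41],
 [ -7,   7, -56, -61],
 [ 26, -26,  64,  62]]
Now row reduce the product.
R2 ← R2 + (7/11)·R1: [0, 0, -336/11, -384/11]
R3 ← R3 − (26/11)·R1: [0, 0, -336/11, -384/11]
R3 ← R3 − R2: [0, 0, 0, 0]
2 nonzero rows, so rank(AC) = 2.

2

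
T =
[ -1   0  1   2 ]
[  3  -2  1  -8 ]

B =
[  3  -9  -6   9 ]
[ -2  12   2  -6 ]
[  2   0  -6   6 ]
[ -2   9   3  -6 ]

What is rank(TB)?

2

First compute TB:
[[ -5,  27,   6, -15],
 [ 31, -123, -52,  93]]
Now row reduce the product.
R2 ← R2 + (31/5)·R1: [0, 222/5, -74/5, 0]
2 nonzero rows, so rank(TB) = 2.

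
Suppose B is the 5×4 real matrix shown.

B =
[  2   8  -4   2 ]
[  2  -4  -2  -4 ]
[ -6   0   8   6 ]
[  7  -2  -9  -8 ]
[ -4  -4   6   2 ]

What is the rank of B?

2

Row reduce to echelon form.
R2 ← R2 − R1: [0, -12, 2, -6]
R3 ← R3 + (3)·R1: [0, 24, -4, 12]
R4 ← R4 − (7/2)·R1: [0, -30, 5, -15]
R5 ← R5 + (2)·R1: [0, 12, -2, 6]
R3 ← R3 + (2)·R2: [0, 0, 0, 0]
R4 ← R4 − (5/2)·R2: [0, 0, 0, 0]
R5 ← R5 + R2: [0, 0, 0, 0]
Echelon form has 2 nonzero rows, so rank(B) = 2.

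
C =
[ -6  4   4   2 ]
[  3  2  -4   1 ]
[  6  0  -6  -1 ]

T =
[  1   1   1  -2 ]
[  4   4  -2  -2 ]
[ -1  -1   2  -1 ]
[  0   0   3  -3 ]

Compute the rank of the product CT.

First compute CT:
[[  6,   6,   0,  -6],
 [ 15,  15,  -6,  -9],
 [ 12,  12,  -9,  -3]]
Now row reduce the product.
R2 ← R2 − (5/2)·R1: [0, 0, -6, 6]
R3 ← R3 − (2)·R1: [0, 0, -9, 9]
R3 ← R3 − (3/2)·R2: [0, 0, 0, 0]
2 nonzero rows, so rank(CT) = 2.

2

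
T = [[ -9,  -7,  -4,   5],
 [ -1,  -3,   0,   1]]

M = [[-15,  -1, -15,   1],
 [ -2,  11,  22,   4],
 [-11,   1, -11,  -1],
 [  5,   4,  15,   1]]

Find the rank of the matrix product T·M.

2

First compute TM:
[[218, -52, 100, -28],
 [ 26, -28, -36, -12]]
Now row reduce the product.
R2 ← R2 − (13/109)·R1: [0, -2376/109, -5224/109, -944/109]
2 nonzero rows, so rank(TM) = 2.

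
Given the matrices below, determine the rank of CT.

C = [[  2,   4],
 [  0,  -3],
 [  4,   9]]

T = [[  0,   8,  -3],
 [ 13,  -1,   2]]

2

First compute CT:
[[ 52,  12,   2],
 [-39,   3,  -6],
 [117,  23,   6]]
Now row reduce the product.
R2 ← R2 + (3/4)·R1: [0, 12, -9/2]
R3 ← R3 − (9/4)·R1: [0, -4, 3/2]
R3 ← R3 + (1/3)·R2: [0, 0, 0]
2 nonzero rows, so rank(CT) = 2.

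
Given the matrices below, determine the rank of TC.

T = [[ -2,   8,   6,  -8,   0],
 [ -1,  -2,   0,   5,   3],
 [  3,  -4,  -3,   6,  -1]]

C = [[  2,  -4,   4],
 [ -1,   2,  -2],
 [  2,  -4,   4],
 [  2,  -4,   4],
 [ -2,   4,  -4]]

1

First compute TC:
[[-16,  32, -32],
 [  4,  -8,   8],
 [ 18, -36,  36]]
Now row reduce the product.
R2 ← R2 + (1/4)·R1: [0, 0, 0]
R3 ← R3 + (9/8)·R1: [0, 0, 0]
1 nonzero row, so rank(TC) = 1.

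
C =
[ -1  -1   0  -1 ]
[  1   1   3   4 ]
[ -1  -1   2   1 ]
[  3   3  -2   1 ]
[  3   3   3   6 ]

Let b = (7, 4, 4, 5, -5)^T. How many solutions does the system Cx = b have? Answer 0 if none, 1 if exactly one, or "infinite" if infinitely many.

Row reduce the augmented matrix [C | b].
R2 ← R2 + R1: [0, 0, 3, 3, 11]
R3 ← R3 − R1: [0, 0, 2, 2, -3]
R4 ← R4 + (3)·R1: [0, 0, -2, -2, 26]
R5 ← R5 + (3)·R1: [0, 0, 3, 3, 16]
R3 ← R3 − (2/3)·R2: [0, 0, 0, 0, -31/3]
R4 ← R4 + (2/3)·R2: [0, 0, 0, 0, 100/3]
R5 ← R5 − R2: [0, 0, 0, 0, 5]
R4 ← R4 + (100/31)·R3: [0, 0, 0, 0, 0]
R5 ← R5 + (15/31)·R3: [0, 0, 0, 0, 0]
The echelon form has 3 nonzero rows; the last pivot sits in the augmented column, so rank(C) = 2 but rank([C|b]) = 3.
Since the ranks differ, the system is inconsistent.
It has no solutions.

0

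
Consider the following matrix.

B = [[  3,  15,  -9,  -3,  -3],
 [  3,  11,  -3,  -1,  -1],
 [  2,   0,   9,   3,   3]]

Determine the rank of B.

Row reduce to echelon form.
R2 ← R2 − R1: [0, -4, 6, 2, 2]
R3 ← R3 − (2/3)·R1: [0, -10, 15, 5, 5]
R3 ← R3 − (5/2)·R2: [0, 0, 0, 0, 0]
Echelon form has 2 nonzero rows, so rank(B) = 2.

2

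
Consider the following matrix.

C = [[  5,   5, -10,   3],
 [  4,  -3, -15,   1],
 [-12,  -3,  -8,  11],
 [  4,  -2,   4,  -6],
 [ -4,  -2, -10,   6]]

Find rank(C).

3

Row reduce to echelon form.
R2 ← R2 − (4/5)·R1: [0, -7, -7, -7/5]
R3 ← R3 + (12/5)·R1: [0, 9, -32, 91/5]
R4 ← R4 − (4/5)·R1: [0, -6, 12, -42/5]
R5 ← R5 + (4/5)·R1: [0, 2, -18, 42/5]
R3 ← R3 + (9/7)·R2: [0, 0, -41, 82/5]
R4 ← R4 − (6/7)·R2: [0, 0, 18, -36/5]
R5 ← R5 + (2/7)·R2: [0, 0, -20, 8]
R4 ← R4 + (18/41)·R3: [0, 0, 0, 0]
R5 ← R5 − (20/41)·R3: [0, 0, 0, 0]
Echelon form has 3 nonzero rows, so rank(C) = 3.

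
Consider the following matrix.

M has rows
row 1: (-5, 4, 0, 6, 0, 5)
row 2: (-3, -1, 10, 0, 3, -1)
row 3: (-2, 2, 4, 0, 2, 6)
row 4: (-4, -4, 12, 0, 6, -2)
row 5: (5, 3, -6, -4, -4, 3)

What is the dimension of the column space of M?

Row reduce to echelon form.
R2 ← R2 − (3/5)·R1: [0, -17/5, 10, -18/5, 3, -4]
R3 ← R3 − (2/5)·R1: [0, 2/5, 4, -12/5, 2, 4]
R4 ← R4 − (4/5)·R1: [0, -36/5, 12, -24/5, 6, -6]
R5 ← R5 + R1: [0, 7, -6, 2, -4, 8]
R3 ← R3 + (2/17)·R2: [0, 0, 88/17, -48/17, 40/17, 60/17]
R4 ← R4 − (36/17)·R2: [0, 0, -156/17, 48/17, -6/17, 42/17]
R5 ← R5 + (35/17)·R2: [0, 0, 248/17, -92/17, 37/17, -4/17]
R4 ← R4 + (39/22)·R3: [0, 0, 0, -24/11, 42/11, 96/11]
R5 ← R5 − (31/11)·R3: [0, 0, 0, 28/11, -49/11, -112/11]
R5 ← R5 + (7/6)·R4: [0, 0, 0, 0, 0, 0]
Echelon form has 4 nonzero rows, so rank(M) = 4.
The column space has dimension equal to the rank: 4.

4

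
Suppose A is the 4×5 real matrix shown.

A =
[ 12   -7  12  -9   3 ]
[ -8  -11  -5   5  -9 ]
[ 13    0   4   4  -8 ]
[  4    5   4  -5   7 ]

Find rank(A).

3

Row reduce to echelon form.
R2 ← R2 + (2/3)·R1: [0, -47/3, 3, -1, -7]
R3 ← R3 − (13/12)·R1: [0, 91/12, -9, 55/4, -45/4]
R4 ← R4 − (1/3)·R1: [0, 22/3, 0, -2, 6]
R3 ← R3 + (91/188)·R2: [0, 0, -1419/188, 1247/94, -688/47]
R4 ← R4 + (22/47)·R2: [0, 0, 66/47, -116/47, 128/47]
R4 ← R4 + (8/43)·R3: [0, 0, 0, 0, 0]
Echelon form has 3 nonzero rows, so rank(A) = 3.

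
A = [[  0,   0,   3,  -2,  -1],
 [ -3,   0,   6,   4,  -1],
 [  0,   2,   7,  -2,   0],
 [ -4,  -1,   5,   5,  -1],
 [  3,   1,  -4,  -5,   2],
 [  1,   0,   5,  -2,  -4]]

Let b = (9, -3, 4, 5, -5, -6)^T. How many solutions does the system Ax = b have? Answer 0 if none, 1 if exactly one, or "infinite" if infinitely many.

0

Row reduce the augmented matrix [A | b].
Swap R1 ↔ R2
R4 ← R4 − (4/3)·R1: [0, -1, -3, -1/3, 1/3, 9]
R5 ← R5 + R1: [0, 1, 2, -1, 1, -8]
R6 ← R6 + (1/3)·R1: [0, 0, 7, -2/3, -13/3, -7]
Swap R2 ↔ R3
R4 ← R4 + (1/2)·R2: [0, 0, 1/2, -4/3, 1/3, 11]
R5 ← R5 − (1/2)·R2: [0, 0, -3/2, 0, 1, -10]
R4 ← R4 − (1/6)·R3: [0, 0, 0, -1, 1/2, 19/2]
R5 ← R5 + (1/2)·R3: [0, 0, 0, -1, 1/2, -11/2]
R6 ← R6 − (7/3)·R3: [0, 0, 0, 4, -2, -28]
R5 ← R5 − R4: [0, 0, 0, 0, 0, -15]
R6 ← R6 + (4)·R4: [0, 0, 0, 0, 0, 10]
R6 ← R6 + (2/3)·R5: [0, 0, 0, 0, 0, 0]
The echelon form has 5 nonzero rows; the last pivot sits in the augmented column, so rank(A) = 4 but rank([A|b]) = 5.
Since the ranks differ, the system is inconsistent.
It has no solutions.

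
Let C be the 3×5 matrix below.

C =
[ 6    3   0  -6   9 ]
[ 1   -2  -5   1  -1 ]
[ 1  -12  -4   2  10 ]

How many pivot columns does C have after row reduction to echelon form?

Row reduce to echelon form.
R2 ← R2 − (1/6)·R1: [0, -5/2, -5, 2, -5/2]
R3 ← R3 − (1/6)·R1: [0, -25/2, -4, 3, 17/2]
R3 ← R3 − (5)·R2: [0, 0, 21, -7, 21]
Echelon form has 3 nonzero rows, so rank(C) = 3.
Each nonzero row contributes one pivot column: 3 pivot columns.

3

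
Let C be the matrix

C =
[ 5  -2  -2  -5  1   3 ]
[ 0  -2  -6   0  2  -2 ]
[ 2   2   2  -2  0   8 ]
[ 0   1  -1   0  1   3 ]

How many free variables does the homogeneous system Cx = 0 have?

Row reduce to echelon form.
R3 ← R3 − (2/5)·R1: [0, 14/5, 14/5, 0, -2/5, 34/5]
R3 ← R3 + (7/5)·R2: [0, 0, -28/5, 0, 12/5, 4]
R4 ← R4 + (1/2)·R2: [0, 0, -4, 0, 2, 2]
R4 ← R4 − (5/7)·R3: [0, 0, 0, 0, 2/7, -6/7]
4 nonzero rows, so rank(C) = 4.
C has 6 columns; by rank–nullity, nullity = 6 − 4 = 2.

2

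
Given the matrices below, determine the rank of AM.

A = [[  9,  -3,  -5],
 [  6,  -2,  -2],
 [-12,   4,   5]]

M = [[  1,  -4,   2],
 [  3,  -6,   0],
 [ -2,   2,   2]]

2

First compute AM:
[[ 10, -28,   8],
 [  4, -16,   8],
 [-10,  34, -14]]
Now row reduce the product.
R2 ← R2 − (2/5)·R1: [0, -24/5, 24/5]
R3 ← R3 + R1: [0, 6, -6]
R3 ← R3 + (5/4)·R2: [0, 0, 0]
2 nonzero rows, so rank(AM) = 2.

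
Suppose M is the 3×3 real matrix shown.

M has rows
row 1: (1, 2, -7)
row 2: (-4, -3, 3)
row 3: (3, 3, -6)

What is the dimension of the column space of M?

2

Row reduce to echelon form.
R2 ← R2 + (4)·R1: [0, 5, -25]
R3 ← R3 − (3)·R1: [0, -3, 15]
R3 ← R3 + (3/5)·R2: [0, 0, 0]
Echelon form has 2 nonzero rows, so rank(M) = 2.
The column space has dimension equal to the rank: 2.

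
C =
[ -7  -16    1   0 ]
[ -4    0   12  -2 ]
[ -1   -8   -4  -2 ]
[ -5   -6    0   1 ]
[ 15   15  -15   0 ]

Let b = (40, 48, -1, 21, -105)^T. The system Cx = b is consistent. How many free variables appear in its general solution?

0

Row reduce the augmented matrix [C | b].
R2 ← R2 − (4/7)·R1: [0, 64/7, 80/7, -2, 176/7]
R3 ← R3 − (1/7)·R1: [0, -40/7, -29/7, -2, -47/7]
R4 ← R4 − (5/7)·R1: [0, 38/7, -5/7, 1, -53/7]
R5 ← R5 + (15/7)·R1: [0, -135/7, -90/7, 0, -135/7]
R3 ← R3 + (5/8)·R2: [0, 0, 3, -13/4, 9]
R4 ← R4 − (19/32)·R2: [0, 0, -15/2, 35/16, -45/2]
R5 ← R5 + (135/64)·R2: [0, 0, 45/4, -135/32, 135/4]
R4 ← R4 + (5/2)·R3: [0, 0, 0, -95/16, 0]
R5 ← R5 − (15/4)·R3: [0, 0, 0, 255/32, 0]
R5 ← R5 + (51/38)·R4: [0, 0, 0, 0, 0]
The echelon form has 4 nonzero rows, and every pivot lies in the first 4 columns, so rank(C) = rank([C|b]) = 4.
The system is consistent.
Free variables = (unknowns) − (rank) = 4 − 4 = 0.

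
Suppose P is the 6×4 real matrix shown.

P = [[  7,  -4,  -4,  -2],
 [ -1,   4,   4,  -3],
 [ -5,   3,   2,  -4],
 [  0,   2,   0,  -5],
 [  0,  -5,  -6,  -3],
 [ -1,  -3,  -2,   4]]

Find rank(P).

Row reduce to echelon form.
R2 ← R2 + (1/7)·R1: [0, 24/7, 24/7, -23/7]
R3 ← R3 + (5/7)·R1: [0, 1/7, -6/7, -38/7]
R6 ← R6 + (1/7)·R1: [0, -25/7, -18/7, 26/7]
R3 ← R3 − (1/24)·R2: [0, 0, -1, -127/24]
R4 ← R4 − (7/12)·R2: [0, 0, -2, -37/12]
R5 ← R5 + (35/24)·R2: [0, 0, -1, -187/24]
R6 ← R6 + (25/24)·R2: [0, 0, 1, 7/24]
R4 ← R4 − (2)·R3: [0, 0, 0, 15/2]
R5 ← R5 − R3: [0, 0, 0, -5/2]
R6 ← R6 + R3: [0, 0, 0, -5]
R5 ← R5 + (1/3)·R4: [0, 0, 0, 0]
R6 ← R6 + (2/3)·R4: [0, 0, 0, 0]
Echelon form has 4 nonzero rows, so rank(P) = 4.

4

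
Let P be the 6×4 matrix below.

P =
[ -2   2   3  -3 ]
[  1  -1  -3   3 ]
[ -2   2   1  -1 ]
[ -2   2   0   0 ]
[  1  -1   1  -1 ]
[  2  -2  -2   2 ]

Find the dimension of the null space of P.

2

Row reduce to echelon form.
R2 ← R2 + (1/2)·R1: [0, 0, -3/2, 3/2]
R3 ← R3 − R1: [0, 0, -2, 2]
R4 ← R4 − R1: [0, 0, -3, 3]
R5 ← R5 + (1/2)·R1: [0, 0, 5/2, -5/2]
R6 ← R6 + R1: [0, 0, 1, -1]
R3 ← R3 − (4/3)·R2: [0, 0, 0, 0]
R4 ← R4 − (2)·R2: [0, 0, 0, 0]
R5 ← R5 + (5/3)·R2: [0, 0, 0, 0]
R6 ← R6 + (2/3)·R2: [0, 0, 0, 0]
2 nonzero rows, so rank(P) = 2.
P has 4 columns; by rank–nullity, nullity = 4 − 2 = 2.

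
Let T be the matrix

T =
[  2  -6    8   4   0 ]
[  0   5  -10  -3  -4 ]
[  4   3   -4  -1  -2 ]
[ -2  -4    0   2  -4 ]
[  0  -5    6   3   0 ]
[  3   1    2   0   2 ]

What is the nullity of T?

2

Row reduce to echelon form.
R3 ← R3 − (2)·R1: [0, 15, -20, -9, -2]
R4 ← R4 + R1: [0, -10, 8, 6, -4]
R6 ← R6 − (3/2)·R1: [0, 10, -10, -6, 2]
R3 ← R3 − (3)·R2: [0, 0, 10, 0, 10]
R4 ← R4 + (2)·R2: [0, 0, -12, 0, -12]
R5 ← R5 + R2: [0, 0, -4, 0, -4]
R6 ← R6 − (2)·R2: [0, 0, 10, 0, 10]
R4 ← R4 + (6/5)·R3: [0, 0, 0, 0, 0]
R5 ← R5 + (2/5)·R3: [0, 0, 0, 0, 0]
R6 ← R6 − R3: [0, 0, 0, 0, 0]
3 nonzero rows, so rank(T) = 3.
T has 5 columns; by rank–nullity, nullity = 5 − 3 = 2.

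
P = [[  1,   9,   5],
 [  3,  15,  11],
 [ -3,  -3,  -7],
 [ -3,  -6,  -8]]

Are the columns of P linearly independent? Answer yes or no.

Row reduce P to echelon form.
R2 ← R2 − (3)·R1: [0, -12, -4]
R3 ← R3 + (3)·R1: [0, 24, 8]
R4 ← R4 + (3)·R1: [0, 21, 7]
R3 ← R3 + (2)·R2: [0, 0, 0]
R4 ← R4 + (7/4)·R2: [0, 0, 0]
2 pivots among 3 columns.
Only 2 < 3 pivot columns, so the columns are linearly dependent.

no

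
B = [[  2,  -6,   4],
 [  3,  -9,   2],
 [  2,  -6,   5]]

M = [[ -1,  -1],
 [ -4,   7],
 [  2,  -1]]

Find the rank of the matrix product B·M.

2

First compute BM:
[[ 30, -48],
 [ 37, -68],
 [ 32, -49]]
Now row reduce the product.
R2 ← R2 − (37/30)·R1: [0, -44/5]
R3 ← R3 − (16/15)·R1: [0, 11/5]
R3 ← R3 + (1/4)·R2: [0, 0]
2 nonzero rows, so rank(BM) = 2.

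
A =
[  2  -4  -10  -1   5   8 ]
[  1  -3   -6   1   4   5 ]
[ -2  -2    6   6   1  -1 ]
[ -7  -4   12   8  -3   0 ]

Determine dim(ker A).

2

Row reduce to echelon form.
R2 ← R2 − (1/2)·R1: [0, -1, -1, 3/2, 3/2, 1]
R3 ← R3 + R1: [0, -6, -4, 5, 6, 7]
R4 ← R4 + (7/2)·R1: [0, -18, -23, 9/2, 29/2, 28]
R3 ← R3 − (6)·R2: [0, 0, 2, -4, -3, 1]
R4 ← R4 − (18)·R2: [0, 0, -5, -45/2, -25/2, 10]
R4 ← R4 + (5/2)·R3: [0, 0, 0, -65/2, -20, 25/2]
4 nonzero rows, so rank(A) = 4.
A has 6 columns; by rank–nullity, nullity = 6 − 4 = 2.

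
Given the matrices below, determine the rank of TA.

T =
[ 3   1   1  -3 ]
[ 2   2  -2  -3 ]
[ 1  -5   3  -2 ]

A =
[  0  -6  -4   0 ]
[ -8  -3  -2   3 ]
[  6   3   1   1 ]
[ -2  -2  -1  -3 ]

3

First compute TA:
[[  4, -12, -10,  13],
 [-22, -18, -11,  13],
 [ 62,  22,  11,  -6]]
Now row reduce the product.
R2 ← R2 + (11/2)·R1: [0, -84, -66, 169/2]
R3 ← R3 − (31/2)·R1: [0, 208, 166, -415/2]
R3 ← R3 + (52/21)·R2: [0, 0, 18/7, 73/42]
3 nonzero rows, so rank(TA) = 3.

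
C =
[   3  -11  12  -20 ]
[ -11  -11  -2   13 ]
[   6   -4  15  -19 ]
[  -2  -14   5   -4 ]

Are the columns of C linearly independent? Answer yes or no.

yes

Row reduce C to echelon form.
R2 ← R2 + (11/3)·R1: [0, -154/3, 42, -181/3]
R3 ← R3 − (2)·R1: [0, 18, -9, 21]
R4 ← R4 + (2/3)·R1: [0, -64/3, 13, -52/3]
R3 ← R3 + (27/77)·R2: [0, 0, 63/11, -12/77]
R4 ← R4 − (32/77)·R2: [0, 0, -49/11, 596/77]
R4 ← R4 + (7/9)·R3: [0, 0, 0, 160/21]
4 pivots among 4 columns.
Every column is a pivot column, so the columns are linearly independent.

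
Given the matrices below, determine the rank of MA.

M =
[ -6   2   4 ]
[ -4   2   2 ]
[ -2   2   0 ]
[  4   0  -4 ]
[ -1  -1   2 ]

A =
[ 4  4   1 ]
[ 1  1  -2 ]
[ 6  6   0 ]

First compute MA:
[[  2,   2, -10],
 [ -2,  -2,  -8],
 [ -6,  -6,  -6],
 [ -8,  -8,   4],
 [  7,   7,   1]]
Now row reduce the product.
R2 ← R2 + R1: [0, 0, -18]
R3 ← R3 + (3)·R1: [0, 0, -36]
R4 ← R4 + (4)·R1: [0, 0, -36]
R5 ← R5 − (7/2)·R1: [0, 0, 36]
R3 ← R3 − (2)·R2: [0, 0, 0]
R4 ← R4 − (2)·R2: [0, 0, 0]
R5 ← R5 + (2)·R2: [0, 0, 0]
2 nonzero rows, so rank(MA) = 2.

2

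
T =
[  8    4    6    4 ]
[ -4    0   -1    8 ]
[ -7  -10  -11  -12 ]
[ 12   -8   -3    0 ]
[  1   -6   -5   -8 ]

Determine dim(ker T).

1

Row reduce to echelon form.
R2 ← R2 + (1/2)·R1: [0, 2, 2, 10]
R3 ← R3 + (7/8)·R1: [0, -13/2, -23/4, -17/2]
R4 ← R4 − (3/2)·R1: [0, -14, -12, -6]
R5 ← R5 − (1/8)·R1: [0, -13/2, -23/4, -17/2]
R3 ← R3 + (13/4)·R2: [0, 0, 3/4, 24]
R4 ← R4 + (7)·R2: [0, 0, 2, 64]
R5 ← R5 + (13/4)·R2: [0, 0, 3/4, 24]
R4 ← R4 − (8/3)·R3: [0, 0, 0, 0]
R5 ← R5 − R3: [0, 0, 0, 0]
3 nonzero rows, so rank(T) = 3.
T has 4 columns; by rank–nullity, nullity = 4 − 3 = 1.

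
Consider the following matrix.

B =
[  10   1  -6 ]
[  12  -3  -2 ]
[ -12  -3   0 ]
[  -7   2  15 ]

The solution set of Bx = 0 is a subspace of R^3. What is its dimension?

Row reduce to echelon form.
R2 ← R2 − (6/5)·R1: [0, -21/5, 26/5]
R3 ← R3 + (6/5)·R1: [0, -9/5, -36/5]
R4 ← R4 + (7/10)·R1: [0, 27/10, 54/5]
R3 ← R3 − (3/7)·R2: [0, 0, -66/7]
R4 ← R4 + (9/14)·R2: [0, 0, 99/7]
R4 ← R4 + (3/2)·R3: [0, 0, 0]
3 nonzero rows, so rank(B) = 3.
B has 3 columns; by rank–nullity, nullity = 3 − 3 = 0.

0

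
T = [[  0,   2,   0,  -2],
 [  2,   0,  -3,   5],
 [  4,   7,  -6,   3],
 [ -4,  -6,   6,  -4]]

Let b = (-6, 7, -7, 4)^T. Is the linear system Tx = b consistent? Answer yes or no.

Row reduce the augmented matrix [T | b].
Swap R1 ↔ R2
R3 ← R3 − (2)·R1: [0, 7, 0, -7, -21]
R4 ← R4 + (2)·R1: [0, -6, 0, 6, 18]
R3 ← R3 − (7/2)·R2: [0, 0, 0, 0, 0]
R4 ← R4 + (3)·R2: [0, 0, 0, 0, 0]
The echelon form has 2 nonzero rows, and every pivot lies in the first 4 columns, so rank(T) = rank([T|b]) = 2.
The system is consistent.

yes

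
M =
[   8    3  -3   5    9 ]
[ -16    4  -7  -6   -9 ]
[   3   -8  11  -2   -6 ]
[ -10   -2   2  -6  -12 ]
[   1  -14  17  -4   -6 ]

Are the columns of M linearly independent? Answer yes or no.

Row reduce M to echelon form.
R2 ← R2 + (2)·R1: [0, 10, -13, 4, 9]
R3 ← R3 − (3/8)·R1: [0, -73/8, 97/8, -31/8, -75/8]
R4 ← R4 + (5/4)·R1: [0, 7/4, -7/4, 1/4, -3/4]
R5 ← R5 − (1/8)·R1: [0, -115/8, 139/8, -37/8, -57/8]
R3 ← R3 + (73/80)·R2: [0, 0, 21/80, -9/40, -93/80]
R4 ← R4 − (7/40)·R2: [0, 0, 21/40, -9/20, -93/40]
R5 ← R5 + (23/16)·R2: [0, 0, -21/16, 9/8, 93/16]
R4 ← R4 − (2)·R3: [0, 0, 0, 0, 0]
R5 ← R5 + (5)·R3: [0, 0, 0, 0, 0]
3 pivots among 5 columns.
Only 3 < 5 pivot columns, so the columns are linearly dependent.

no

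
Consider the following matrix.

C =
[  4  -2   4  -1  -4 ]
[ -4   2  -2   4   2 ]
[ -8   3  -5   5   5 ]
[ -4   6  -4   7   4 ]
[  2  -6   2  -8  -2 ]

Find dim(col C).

3

Row reduce to echelon form.
R2 ← R2 + R1: [0, 0, 2, 3, -2]
R3 ← R3 + (2)·R1: [0, -1, 3, 3, -3]
R4 ← R4 + R1: [0, 4, 0, 6, 0]
R5 ← R5 − (1/2)·R1: [0, -5, 0, -15/2, 0]
Swap R2 ↔ R3
R4 ← R4 + (4)·R2: [0, 0, 12, 18, -12]
R5 ← R5 − (5)·R2: [0, 0, -15, -45/2, 15]
R4 ← R4 − (6)·R3: [0, 0, 0, 0, 0]
R5 ← R5 + (15/2)·R3: [0, 0, 0, 0, 0]
Echelon form has 3 nonzero rows, so rank(C) = 3.
The column space has dimension equal to the rank: 3.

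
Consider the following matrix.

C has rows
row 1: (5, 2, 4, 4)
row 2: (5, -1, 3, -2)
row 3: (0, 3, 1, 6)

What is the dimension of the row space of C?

Row reduce to echelon form.
R2 ← R2 − R1: [0, -3, -1, -6]
R3 ← R3 + R2: [0, 0, 0, 0]
Echelon form has 2 nonzero rows, so rank(C) = 2.
The row space has dimension equal to the rank: 2.

2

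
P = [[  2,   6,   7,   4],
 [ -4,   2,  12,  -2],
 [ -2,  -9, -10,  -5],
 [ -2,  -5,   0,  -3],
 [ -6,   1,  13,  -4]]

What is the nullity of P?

Row reduce to echelon form.
R2 ← R2 + (2)·R1: [0, 14, 26, 6]
R3 ← R3 + R1: [0, -3, -3, -1]
R4 ← R4 + R1: [0, 1, 7, 1]
R5 ← R5 + (3)·R1: [0, 19, 34, 8]
R3 ← R3 + (3/14)·R2: [0, 0, 18/7, 2/7]
R4 ← R4 − (1/14)·R2: [0, 0, 36/7, 4/7]
R5 ← R5 − (19/14)·R2: [0, 0, -9/7, -1/7]
R4 ← R4 − (2)·R3: [0, 0, 0, 0]
R5 ← R5 + (1/2)·R3: [0, 0, 0, 0]
3 nonzero rows, so rank(P) = 3.
P has 4 columns; by rank–nullity, nullity = 4 − 3 = 1.

1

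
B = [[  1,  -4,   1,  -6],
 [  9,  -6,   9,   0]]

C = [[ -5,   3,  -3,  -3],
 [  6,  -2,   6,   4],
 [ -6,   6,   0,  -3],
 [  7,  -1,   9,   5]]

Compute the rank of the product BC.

2

First compute BC:
[[-77,  23, -81, -52],
 [-135,  93, -63, -78]]
Now row reduce the product.
R2 ← R2 − (135/77)·R1: [0, 4056/77, 6084/77, 1014/77]
2 nonzero rows, so rank(BC) = 2.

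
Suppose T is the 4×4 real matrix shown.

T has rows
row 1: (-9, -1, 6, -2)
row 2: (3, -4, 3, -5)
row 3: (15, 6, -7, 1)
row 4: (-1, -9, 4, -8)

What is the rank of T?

4

Row reduce to echelon form.
R2 ← R2 + (1/3)·R1: [0, -13/3, 5, -17/3]
R3 ← R3 + (5/3)·R1: [0, 13/3, 3, -7/3]
R4 ← R4 − (1/9)·R1: [0, -80/9, 10/3, -70/9]
R3 ← R3 + R2: [0, 0, 8, -8]
R4 ← R4 − (80/39)·R2: [0, 0, -90/13, 50/13]
R4 ← R4 + (45/52)·R3: [0, 0, 0, -40/13]
Echelon form has 4 nonzero rows, so rank(T) = 4.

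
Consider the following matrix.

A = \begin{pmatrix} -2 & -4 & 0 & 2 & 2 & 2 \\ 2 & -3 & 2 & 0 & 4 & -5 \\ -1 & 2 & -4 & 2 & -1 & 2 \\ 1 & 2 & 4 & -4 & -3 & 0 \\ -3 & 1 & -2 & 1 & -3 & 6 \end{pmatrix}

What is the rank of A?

3

Row reduce to echelon form.
R2 ← R2 + R1: [0, -7, 2, 2, 6, -3]
R3 ← R3 − (1/2)·R1: [0, 4, -4, 1, -2, 1]
R4 ← R4 + (1/2)·R1: [0, 0, 4, -3, -2, 1]
R5 ← R5 − (3/2)·R1: [0, 7, -2, -2, -6, 3]
R3 ← R3 + (4/7)·R2: [0, 0, -20/7, 15/7, 10/7, -5/7]
R5 ← R5 + R2: [0, 0, 0, 0, 0, 0]
R4 ← R4 + (7/5)·R3: [0, 0, 0, 0, 0, 0]
Echelon form has 3 nonzero rows, so rank(A) = 3.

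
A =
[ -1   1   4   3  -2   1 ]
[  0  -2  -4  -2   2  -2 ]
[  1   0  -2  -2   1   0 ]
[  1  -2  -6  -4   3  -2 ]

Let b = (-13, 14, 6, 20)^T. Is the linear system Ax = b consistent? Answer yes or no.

Row reduce the augmented matrix [A | b].
R3 ← R3 + R1: [0, 1, 2, 1, -1, 1, -7]
R4 ← R4 + R1: [0, -1, -2, -1, 1, -1, 7]
R3 ← R3 + (1/2)·R2: [0, 0, 0, 0, 0, 0, 0]
R4 ← R4 − (1/2)·R2: [0, 0, 0, 0, 0, 0, 0]
The echelon form has 2 nonzero rows, and every pivot lies in the first 6 columns, so rank(A) = rank([A|b]) = 2.
The system is consistent.

yes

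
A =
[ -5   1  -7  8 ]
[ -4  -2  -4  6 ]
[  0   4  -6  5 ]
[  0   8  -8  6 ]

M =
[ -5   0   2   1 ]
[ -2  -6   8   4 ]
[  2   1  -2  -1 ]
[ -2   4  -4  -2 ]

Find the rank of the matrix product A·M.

First compute AM:
[[ -7,  19, -20, -10],
 [  4,  32, -40, -20],
 [-30, -10,  24,  12],
 [-44, -32,  56,  28]]
Now row reduce the product.
R2 ← R2 + (4/7)·R1: [0, 300/7, -360/7, -180/7]
R3 ← R3 − (30/7)·R1: [0, -640/7, 768/7, 384/7]
R4 ← R4 − (44/7)·R1: [0, -1060/7, 1272/7, 636/7]
R3 ← R3 + (32/15)·R2: [0, 0, 0, 0]
R4 ← R4 + (53/15)·R2: [0, 0, 0, 0]
2 nonzero rows, so rank(AM) = 2.

2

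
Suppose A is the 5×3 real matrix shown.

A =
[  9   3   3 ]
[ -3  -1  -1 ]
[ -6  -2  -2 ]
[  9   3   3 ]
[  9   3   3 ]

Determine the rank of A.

1

Row reduce to echelon form.
R2 ← R2 + (1/3)·R1: [0, 0, 0]
R3 ← R3 + (2/3)·R1: [0, 0, 0]
R4 ← R4 − R1: [0, 0, 0]
R5 ← R5 − R1: [0, 0, 0]
Echelon form has 1 nonzero row, so rank(A) = 1.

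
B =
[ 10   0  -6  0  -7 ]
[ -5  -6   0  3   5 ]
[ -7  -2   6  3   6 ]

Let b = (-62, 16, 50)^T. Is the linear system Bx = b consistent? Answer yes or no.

Row reduce the augmented matrix [B | b].
R2 ← R2 + (1/2)·R1: [0, -6, -3, 3, 3/2, -15]
R3 ← R3 + (7/10)·R1: [0, -2, 9/5, 3, 11/10, 33/5]
R3 ← R3 − (1/3)·R2: [0, 0, 14/5, 2, 3/5, 58/5]
The echelon form has 3 nonzero rows, and every pivot lies in the first 5 columns, so rank(B) = rank([B|b]) = 3.
The system is consistent.

yes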